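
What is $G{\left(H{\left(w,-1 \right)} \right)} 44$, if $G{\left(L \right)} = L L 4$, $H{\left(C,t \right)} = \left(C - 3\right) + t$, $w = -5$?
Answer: $14256$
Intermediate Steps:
$H{\left(C,t \right)} = -3 + C + t$ ($H{\left(C,t \right)} = \left(-3 + C\right) + t = -3 + C + t$)
$G{\left(L \right)} = 4 L^{2}$ ($G{\left(L \right)} = L^{2} \cdot 4 = 4 L^{2}$)
$G{\left(H{\left(w,-1 \right)} \right)} 44 = 4 \left(-3 - 5 - 1\right)^{2} \cdot 44 = 4 \left(-9\right)^{2} \cdot 44 = 4 \cdot 81 \cdot 44 = 324 \cdot 44 = 14256$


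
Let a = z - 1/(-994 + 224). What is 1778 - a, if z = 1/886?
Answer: 303246376/170555 ≈ 1778.0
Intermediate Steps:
z = 1/886 ≈ 0.0011287
a = 414/170555 (a = 1/886 - 1/(-994 + 224) = 1/886 - 1/(-770) = 1/886 - 1*(-1/770) = 1/886 + 1/770 = 414/170555 ≈ 0.0024274)
1778 - a = 1778 - 1*414/170555 = 1778 - 414/170555 = 303246376/170555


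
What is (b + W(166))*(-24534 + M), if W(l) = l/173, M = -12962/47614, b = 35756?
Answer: -3613137905912726/4118611 ≈ -8.7727e+8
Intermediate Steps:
M = -6481/23807 (M = -12962*1/47614 = -6481/23807 ≈ -0.27223)
W(l) = l/173 (W(l) = l*(1/173) = l/173)
(b + W(166))*(-24534 + M) = (35756 + (1/173)*166)*(-24534 - 6481/23807) = (35756 + 166/173)*(-584087419/23807) = (6185954/173)*(-584087419/23807) = -3613137905912726/4118611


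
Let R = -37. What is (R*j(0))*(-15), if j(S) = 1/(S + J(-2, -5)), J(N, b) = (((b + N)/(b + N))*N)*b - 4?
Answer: 185/2 ≈ 92.500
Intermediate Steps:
J(N, b) = -4 + N*b (J(N, b) = (((N + b)/(N + b))*N)*b - 4 = (1*N)*b - 4 = N*b - 4 = -4 + N*b)
j(S) = 1/(6 + S) (j(S) = 1/(S + (-4 - 2*(-5))) = 1/(S + (-4 + 10)) = 1/(S + 6) = 1/(6 + S))
(R*j(0))*(-15) = -37/(6 + 0)*(-15) = -37/6*(-15) = 185/2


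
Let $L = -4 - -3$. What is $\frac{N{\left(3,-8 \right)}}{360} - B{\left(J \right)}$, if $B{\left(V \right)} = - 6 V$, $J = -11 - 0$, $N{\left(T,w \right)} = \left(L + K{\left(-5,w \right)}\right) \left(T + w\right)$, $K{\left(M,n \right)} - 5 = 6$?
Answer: $- \frac{2381}{36} \approx -66.139$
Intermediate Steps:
$K{\left(M,n \right)} = 11$ ($K{\left(M,n \right)} = 5 + 6 = 11$)
$L = -1$ ($L = -4 + 3 = -1$)
$N{\left(T,w \right)} = 10 T + 10 w$ ($N{\left(T,w \right)} = \left(-1 + 11\right) \left(T + w\right) = 10 \left(T + w\right) = 10 T + 10 w$)
$J = -11$ ($J = -11 + 0 = -11$)
$\frac{N{\left(3,-8 \right)}}{360} - B{\left(J \right)} = \frac{10 \cdot 3 + 10 \left(-8\right)}{360} - \left(-6\right) \left(-11\right) = \left(30 - 80\right) \frac{1}{360} - 66 = \left(-50\right) \frac{1}{360} - 66 = - \frac{5}{36} - 66 = - \frac{2381}{36}$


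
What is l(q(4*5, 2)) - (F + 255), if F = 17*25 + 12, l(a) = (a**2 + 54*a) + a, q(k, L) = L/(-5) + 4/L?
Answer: -15036/25 ≈ -601.44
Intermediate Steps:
q(k, L) = 4/L - L/5 (q(k, L) = L*(-1/5) + 4/L = -L/5 + 4/L = 4/L - L/5)
l(a) = a**2 + 55*a
F = 437 (F = 425 + 12 = 437)
l(q(4*5, 2)) - (F + 255) = (4/2 - 1/5*2)*(55 + (4/2 - 1/5*2)) - (437 + 255) = (4*(1/2) - 2/5)*(55 + (4*(1/2) - 2/5)) - 1*692 = (2 - 2/5)*(55 + (2 - 2/5)) - 692 = 8*(55 + 8/5)/5 - 692 = (8/5)*(283/5) - 692 = 2264/25 - 692 = -15036/25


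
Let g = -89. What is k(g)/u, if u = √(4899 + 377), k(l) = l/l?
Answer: √1319/2638 ≈ 0.013767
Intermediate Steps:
k(l) = 1
u = 2*√1319 (u = √5276 = 2*√1319 ≈ 72.636)
k(g)/u = 1/(2*√1319) = 1*(√1319/2638) = √1319/2638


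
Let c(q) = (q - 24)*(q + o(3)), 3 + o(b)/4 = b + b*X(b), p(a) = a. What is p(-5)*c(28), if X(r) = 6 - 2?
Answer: -1520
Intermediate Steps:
X(r) = 4
o(b) = -12 + 20*b (o(b) = -12 + 4*(b + b*4) = -12 + 4*(b + 4*b) = -12 + 4*(5*b) = -12 + 20*b)
c(q) = (-24 + q)*(48 + q) (c(q) = (q - 24)*(q + (-12 + 20*3)) = (-24 + q)*(q + (-12 + 60)) = (-24 + q)*(q + 48) = (-24 + q)*(48 + q))
p(-5)*c(28) = -5*(-1152 + 28**2 + 24*28) = -5*(-1152 + 784 + 672) = -5*304 = -1520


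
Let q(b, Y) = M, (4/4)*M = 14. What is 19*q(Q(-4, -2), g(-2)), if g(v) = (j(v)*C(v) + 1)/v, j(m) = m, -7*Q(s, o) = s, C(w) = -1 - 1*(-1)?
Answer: 266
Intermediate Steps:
C(w) = 0 (C(w) = -1 + 1 = 0)
Q(s, o) = -s/7
M = 14
g(v) = 1/v (g(v) = (v*0 + 1)/v = (0 + 1)/v = 1/v)
q(b, Y) = 14
19*q(Q(-4, -2), g(-2)) = 19*14 = 266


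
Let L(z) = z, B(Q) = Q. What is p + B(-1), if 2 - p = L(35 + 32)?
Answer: -66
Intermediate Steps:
p = -65 (p = 2 - (35 + 32) = 2 - 1*67 = 2 - 67 = -65)
p + B(-1) = -65 - 1 = -66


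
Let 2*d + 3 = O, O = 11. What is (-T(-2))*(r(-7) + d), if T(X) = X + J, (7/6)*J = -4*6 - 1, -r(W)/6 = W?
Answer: 7544/7 ≈ 1077.7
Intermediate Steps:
r(W) = -6*W
J = -150/7 (J = 6*(-4*6 - 1)/7 = 6*(-24 - 1)/7 = (6/7)*(-25) = -150/7 ≈ -21.429)
T(X) = -150/7 + X (T(X) = X - 150/7 = -150/7 + X)
d = 4 (d = -3/2 + (½)*11 = -3/2 + 11/2 = 4)
(-T(-2))*(r(-7) + d) = (-(-150/7 - 2))*(-6*(-7) + 4) = (-1*(-164/7))*(42 + 4) = (164/7)*46 = 7544/7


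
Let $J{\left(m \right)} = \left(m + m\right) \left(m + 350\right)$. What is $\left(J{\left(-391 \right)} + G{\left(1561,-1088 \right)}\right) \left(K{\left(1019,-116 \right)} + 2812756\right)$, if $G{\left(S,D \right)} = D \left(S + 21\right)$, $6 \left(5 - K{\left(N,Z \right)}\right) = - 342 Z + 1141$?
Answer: $- \frac{14219089761481}{3} \approx -4.7397 \cdot 10^{12}$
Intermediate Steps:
$K{\left(N,Z \right)} = - \frac{1111}{6} + 57 Z$ ($K{\left(N,Z \right)} = 5 - \frac{- 342 Z + 1141}{6} = 5 - \frac{1141 - 342 Z}{6} = 5 + \left(- \frac{1141}{6} + 57 Z\right) = - \frac{1111}{6} + 57 Z$)
$J{\left(m \right)} = 2 m \left(350 + m\right)$
$G{\left(S,D \right)} = D \left(21 + S\right)$
$\left(J{\left(-391 \right)} + G{\left(1561,-1088 \right)}\right) \left(K{\left(1019,-116 \right)} + 2812756\right) = \left(2 \left(-391\right) \left(350 - 391\right) - 1088 \left(21 + 1561\right)\right) \left(\left(- \frac{1111}{6} + 57 \left(-116\right)\right) + 2812756\right) = \left(2 \left(-391\right) \left(-41\right) - 1721216\right) \left(\left(- \frac{1111}{6} - 6612\right) + 2812756\right) = \left(32062 - 1721216\right) \left(- \frac{40783}{6} + 2812756\right) = \left(-1689154\right) \frac{16835753}{6} = - \frac{14219089761481}{3}$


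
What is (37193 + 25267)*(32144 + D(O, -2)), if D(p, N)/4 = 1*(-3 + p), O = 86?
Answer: 2028450960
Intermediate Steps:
D(p, N) = -12 + 4*p (D(p, N) = 4*(1*(-3 + p)) = 4*(-3 + p) = -12 + 4*p)
(37193 + 25267)*(32144 + D(O, -2)) = (37193 + 25267)*(32144 + (-12 + 4*86)) = 62460*(32144 + (-12 + 344)) = 62460*(32144 + 332) = 62460*32476 = 2028450960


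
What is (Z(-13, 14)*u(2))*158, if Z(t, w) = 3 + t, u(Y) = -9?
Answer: 14220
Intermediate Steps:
(Z(-13, 14)*u(2))*158 = ((3 - 13)*(-9))*158 = -10*(-9)*158 = 90*158 = 14220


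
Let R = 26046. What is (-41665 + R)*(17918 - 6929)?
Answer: -171637191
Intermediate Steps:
(-41665 + R)*(17918 - 6929) = (-41665 + 26046)*(17918 - 6929) = -15619*10989 = -171637191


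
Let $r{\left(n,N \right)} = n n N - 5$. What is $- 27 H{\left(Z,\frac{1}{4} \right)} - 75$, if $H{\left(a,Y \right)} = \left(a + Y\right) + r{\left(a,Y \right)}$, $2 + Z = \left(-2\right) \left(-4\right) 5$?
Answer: $- \frac{42879}{4} \approx -10720.0$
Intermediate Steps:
$Z = 38$ ($Z = -2 + \left(-2\right) \left(-4\right) 5 = -2 + 8 \cdot 5 = -2 + 40 = 38$)
$r{\left(n,N \right)} = -5 + N n^{2}$ ($r{\left(n,N \right)} = n^{2} N - 5 = N n^{2} - 5 = -5 + N n^{2}$)
$H{\left(a,Y \right)} = -5 + Y + a + Y a^{2}$ ($H{\left(a,Y \right)} = \left(a + Y\right) + \left(-5 + Y a^{2}\right) = \left(Y + a\right) + \left(-5 + Y a^{2}\right) = -5 + Y + a + Y a^{2}$)
$- 27 H{\left(Z,\frac{1}{4} \right)} - 75 = - 27 \left(-5 + \frac{1}{4} + 38 + \frac{38^{2}}{4}\right) - 75 = - 27 \left(-5 + \frac{1}{4} + 38 + \frac{1}{4} \cdot 1444\right) - 75 = - 27 \left(-5 + \frac{1}{4} + 38 + 361\right) - 75 = \left(-27\right) \frac{1577}{4} - 75 = - \frac{42579}{4} - 75 = - \frac{42879}{4}$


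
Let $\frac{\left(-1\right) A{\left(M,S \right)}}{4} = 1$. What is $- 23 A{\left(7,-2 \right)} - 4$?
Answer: $88$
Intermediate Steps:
$A{\left(M,S \right)} = -4$ ($A{\left(M,S \right)} = \left(-4\right) 1 = -4$)
$- 23 A{\left(7,-2 \right)} - 4 = \left(-23\right) \left(-4\right) - 4 = 92 - 4 = 88$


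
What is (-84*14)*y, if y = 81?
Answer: -95256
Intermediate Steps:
(-84*14)*y = -84*14*81 = -1176*81 = -95256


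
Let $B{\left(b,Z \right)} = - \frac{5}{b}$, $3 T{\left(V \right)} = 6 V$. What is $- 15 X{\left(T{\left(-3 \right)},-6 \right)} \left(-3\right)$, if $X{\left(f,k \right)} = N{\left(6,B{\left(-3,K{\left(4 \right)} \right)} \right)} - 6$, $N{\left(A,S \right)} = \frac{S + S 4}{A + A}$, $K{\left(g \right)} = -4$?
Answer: $- \frac{955}{4} \approx -238.75$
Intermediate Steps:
$T{\left(V \right)} = 2 V$ ($T{\left(V \right)} = \frac{6 V}{3} = 2 V$)
$N{\left(A,S \right)} = \frac{5 S}{2 A}$ ($N{\left(A,S \right)} = \frac{S + 4 S}{2 A} = 5 S \frac{1}{2 A} = \frac{5 S}{2 A}$)
$X{\left(f,k \right)} = - \frac{191}{36}$ ($X{\left(f,k \right)} = \frac{5 \left(- \frac{5}{-3}\right)}{2 \cdot 6} - 6 = \frac{5}{2} \left(\left(-5\right) \left(- \frac{1}{3}\right)\right) \frac{1}{6} - 6 = \frac{5}{2} \cdot \frac{5}{3} \cdot \frac{1}{6} - 6 = \frac{25}{36} - 6 = - \frac{191}{36}$)
$- 15 X{\left(T{\left(-3 \right)},-6 \right)} \left(-3\right) = \left(-15\right) \left(- \frac{191}{36}\right) \left(-3\right) = \frac{955}{12} \left(-3\right) = - \frac{955}{4}$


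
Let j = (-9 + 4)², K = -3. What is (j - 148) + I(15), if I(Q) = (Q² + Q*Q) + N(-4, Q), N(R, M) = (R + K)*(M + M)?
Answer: 117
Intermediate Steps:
j = 25 (j = (-5)² = 25)
N(R, M) = 2*M*(-3 + R) (N(R, M) = (R - 3)*(M + M) = (-3 + R)*(2*M) = 2*M*(-3 + R))
I(Q) = -14*Q + 2*Q² (I(Q) = (Q² + Q*Q) + 2*Q*(-3 - 4) = (Q² + Q²) + 2*Q*(-7) = 2*Q² - 14*Q = -14*Q + 2*Q²)
(j - 148) + I(15) = (25 - 148) + 2*15*(-7 + 15) = -123 + 2*15*8 = -123 + 240 = 117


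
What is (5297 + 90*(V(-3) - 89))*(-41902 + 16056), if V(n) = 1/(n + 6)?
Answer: 69344818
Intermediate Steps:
V(n) = 1/(6 + n)
(5297 + 90*(V(-3) - 89))*(-41902 + 16056) = (5297 + 90*(1/(6 - 3) - 89))*(-41902 + 16056) = (5297 + 90*(1/3 - 89))*(-25846) = (5297 + 90*(⅓ - 89))*(-25846) = (5297 + 90*(-266/3))*(-25846) = (5297 - 7980)*(-25846) = -2683*(-25846) = 69344818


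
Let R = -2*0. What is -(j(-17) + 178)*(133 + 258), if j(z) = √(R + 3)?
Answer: -69598 - 391*√3 ≈ -70275.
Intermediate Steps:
R = 0
j(z) = √3 (j(z) = √(0 + 3) = √3)
-(j(-17) + 178)*(133 + 258) = -(√3 + 178)*(133 + 258) = -(178 + √3)*391 = -(69598 + 391*√3) = -69598 - 391*√3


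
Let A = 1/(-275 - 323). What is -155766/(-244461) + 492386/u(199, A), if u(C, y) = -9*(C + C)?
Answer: -19968536689/145943217 ≈ -136.82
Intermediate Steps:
A = -1/598 (A = 1/(-598) = -1/598 ≈ -0.0016722)
u(C, y) = -18*C
-155766/(-244461) + 492386/u(199, A) = -155766/(-244461) + 492386/((-18*199)) = -155766*(-1/244461) + 492386/(-3582) = 51922/81487 + 492386*(-1/3582) = 51922/81487 - 246193/1791 = -19968536689/145943217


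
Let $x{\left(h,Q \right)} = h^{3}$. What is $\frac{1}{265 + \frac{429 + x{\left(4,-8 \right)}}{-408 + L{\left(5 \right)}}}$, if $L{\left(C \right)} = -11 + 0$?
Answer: $\frac{419}{110542} \approx 0.0037904$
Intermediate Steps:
$L{\left(C \right)} = -11$
$\frac{1}{265 + \frac{429 + x{\left(4,-8 \right)}}{-408 + L{\left(5 \right)}}} = \frac{1}{265 + \frac{429 + 4^{3}}{-408 - 11}} = \frac{1}{265 + \frac{429 + 64}{-419}} = \frac{1}{265 + 493 \left(- \frac{1}{419}\right)} = \frac{1}{265 - \frac{493}{419}} = \frac{1}{\frac{110542}{419}} = \frac{419}{110542}$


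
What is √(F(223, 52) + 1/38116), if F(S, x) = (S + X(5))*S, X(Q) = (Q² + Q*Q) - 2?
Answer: √21949710638141/19058 ≈ 245.83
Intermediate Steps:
X(Q) = -2 + 2*Q² (X(Q) = (Q² + Q²) - 2 = 2*Q² - 2 = -2 + 2*Q²)
F(S, x) = S*(48 + S) (F(S, x) = (S + (-2 + 2*5²))*S = (S + (-2 + 2*25))*S = (S + (-2 + 50))*S = (S + 48)*S = (48 + S)*S = S*(48 + S))
√(F(223, 52) + 1/38116) = √(223*(48 + 223) + 1/38116) = √(223*271 + 1/38116) = √(60433 + 1/38116) = √(2303464229/38116) = √21949710638141/19058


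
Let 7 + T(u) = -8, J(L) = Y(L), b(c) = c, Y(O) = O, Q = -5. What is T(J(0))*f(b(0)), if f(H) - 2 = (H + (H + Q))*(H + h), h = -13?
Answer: -1005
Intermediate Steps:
J(L) = L
T(u) = -15 (T(u) = -7 - 8 = -15)
f(H) = 2 + (-13 + H)*(-5 + 2*H) (f(H) = 2 + (H + (H - 5))*(H - 13) = 2 + (H + (-5 + H))*(-13 + H) = 2 + (-5 + 2*H)*(-13 + H) = 2 + (-13 + H)*(-5 + 2*H))
T(J(0))*f(b(0)) = -15*(67 - 31*0 + 2*0²) = -15*(67 + 0 + 2*0) = -15*(67 + 0 + 0) = -15*67 = -1005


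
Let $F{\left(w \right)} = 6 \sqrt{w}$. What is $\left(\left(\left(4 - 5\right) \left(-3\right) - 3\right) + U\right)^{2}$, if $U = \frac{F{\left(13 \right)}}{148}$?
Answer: $\frac{117}{5476} \approx 0.021366$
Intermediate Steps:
$U = \frac{3 \sqrt{13}}{74}$ ($U = \frac{6 \sqrt{13}}{148} = 6 \sqrt{13} \cdot \frac{1}{148} = \frac{3 \sqrt{13}}{74} \approx 0.14617$)
$\left(\left(\left(4 - 5\right) \left(-3\right) - 3\right) + U\right)^{2} = \left(\left(\left(4 - 5\right) \left(-3\right) - 3\right) + \frac{3 \sqrt{13}}{74}\right)^{2} = \left(\left(\left(-1\right) \left(-3\right) - 3\right) + \frac{3 \sqrt{13}}{74}\right)^{2} = \left(\left(3 - 3\right) + \frac{3 \sqrt{13}}{74}\right)^{2} = \left(0 + \frac{3 \sqrt{13}}{74}\right)^{2} = \left(\frac{3 \sqrt{13}}{74}\right)^{2} = \frac{117}{5476}$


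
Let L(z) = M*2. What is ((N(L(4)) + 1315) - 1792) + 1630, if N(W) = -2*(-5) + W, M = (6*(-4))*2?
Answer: 1067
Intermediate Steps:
M = -48 (M = -24*2 = -48)
L(z) = -96 (L(z) = -48*2 = -96)
N(W) = 10 + W
((N(L(4)) + 1315) - 1792) + 1630 = (((10 - 96) + 1315) - 1792) + 1630 = ((-86 + 1315) - 1792) + 1630 = (1229 - 1792) + 1630 = -563 + 1630 = 1067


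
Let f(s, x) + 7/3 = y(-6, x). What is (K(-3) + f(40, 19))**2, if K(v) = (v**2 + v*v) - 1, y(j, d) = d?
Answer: 10201/9 ≈ 1133.4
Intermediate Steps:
K(v) = -1 + 2*v**2 (K(v) = (v**2 + v**2) - 1 = 2*v**2 - 1 = -1 + 2*v**2)
f(s, x) = -7/3 + x
(K(-3) + f(40, 19))**2 = ((-1 + 2*(-3)**2) + (-7/3 + 19))**2 = ((-1 + 2*9) + 50/3)**2 = ((-1 + 18) + 50/3)**2 = (17 + 50/3)**2 = (101/3)**2 = 10201/9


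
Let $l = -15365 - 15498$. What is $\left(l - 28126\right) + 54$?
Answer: $-58935$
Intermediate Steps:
$l = -30863$ ($l = -15365 - 15498 = -30863$)
$\left(l - 28126\right) + 54 = \left(-30863 - 28126\right) + 54 = -58989 + 54 = -58935$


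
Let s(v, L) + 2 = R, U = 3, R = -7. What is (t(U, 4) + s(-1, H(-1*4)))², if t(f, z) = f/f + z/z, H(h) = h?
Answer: 49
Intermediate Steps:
s(v, L) = -9 (s(v, L) = -2 - 7 = -9)
t(f, z) = 2 (t(f, z) = 1 + 1 = 2)
(t(U, 4) + s(-1, H(-1*4)))² = (2 - 9)² = (-7)² = 49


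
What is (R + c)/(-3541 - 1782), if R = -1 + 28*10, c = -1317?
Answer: 1038/5323 ≈ 0.19500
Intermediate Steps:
R = 279 (R = -1 + 280 = 279)
(R + c)/(-3541 - 1782) = (279 - 1317)/(-3541 - 1782) = -1038/(-5323) = -1038*(-1/5323) = 1038/5323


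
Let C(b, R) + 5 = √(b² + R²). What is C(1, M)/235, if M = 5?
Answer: -1/47 + √26/235 ≈ 0.00042136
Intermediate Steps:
C(b, R) = -5 + √(R² + b²) (C(b, R) = -5 + √(b² + R²) = -5 + √(R² + b²))
C(1, M)/235 = (-5 + √(5² + 1²))/235 = (-5 + √(25 + 1))*(1/235) = (-5 + √26)*(1/235) = -1/47 + √26/235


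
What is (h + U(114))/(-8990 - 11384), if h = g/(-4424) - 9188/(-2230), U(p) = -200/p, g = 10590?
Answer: 3931829/2864251488840 ≈ 1.3727e-6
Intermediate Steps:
h = 4258003/2466380 (h = 10590/(-4424) - 9188/(-2230) = 10590*(-1/4424) - 9188*(-1/2230) = -5295/2212 + 4594/1115 = 4258003/2466380 ≈ 1.7264)
(h + U(114))/(-8990 - 11384) = (4258003/2466380 - 200/114)/(-8990 - 11384) = (4258003/2466380 - 200*1/114)/(-20374) = (4258003/2466380 - 100/57)*(-1/20374) = -3931829/140583660*(-1/20374) = 3931829/2864251488840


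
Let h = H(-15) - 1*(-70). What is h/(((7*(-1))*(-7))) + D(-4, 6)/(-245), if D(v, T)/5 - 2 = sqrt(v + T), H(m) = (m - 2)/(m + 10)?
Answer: 51/35 - sqrt(2)/49 ≈ 1.4283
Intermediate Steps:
H(m) = (-2 + m)/(10 + m)
h = 367/5 (h = (-2 - 15)/(10 - 15) - 1*(-70) = -17/(-5) + 70 = -1/5*(-17) + 70 = 17/5 + 70 = 367/5 ≈ 73.400)
D(v, T) = 10 + 5*sqrt(T + v) (D(v, T) = 10 + 5*sqrt(v + T) = 10 + 5*sqrt(T + v))
h/(((7*(-1))*(-7))) + D(-4, 6)/(-245) = 367/(5*(((7*(-1))*(-7)))) + (10 + 5*sqrt(6 - 4))/(-245) = 367/(5*((-7*(-7)))) + (10 + 5*sqrt(2))*(-1/245) = (367/5)/49 + (-2/49 - sqrt(2)/49) = (367/5)*(1/49) + (-2/49 - sqrt(2)/49) = 367/245 + (-2/49 - sqrt(2)/49) = 51/35 - sqrt(2)/49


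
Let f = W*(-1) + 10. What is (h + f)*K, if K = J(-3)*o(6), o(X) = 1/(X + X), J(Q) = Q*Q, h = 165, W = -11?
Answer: 279/2 ≈ 139.50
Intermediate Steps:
J(Q) = Q²
f = 21 (f = -11*(-1) + 10 = 11 + 10 = 21)
o(X) = 1/(2*X)
K = ¾ (K = (-3)²*((½)/6) = 9*((½)*(⅙)) = 9*(1/12) = ¾ ≈ 0.75000)
(h + f)*K = (165 + 21)*(¾) = 186*(¾) = 279/2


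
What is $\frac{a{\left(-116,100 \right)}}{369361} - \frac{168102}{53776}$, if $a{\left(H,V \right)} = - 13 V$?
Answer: $- \frac{31080115811}{9931378568} \approx -3.1295$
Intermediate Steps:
$\frac{a{\left(-116,100 \right)}}{369361} - \frac{168102}{53776} = \frac{\left(-13\right) 100}{369361} - \frac{168102}{53776} = \left(-1300\right) \frac{1}{369361} - \frac{84051}{26888} = - \frac{1300}{369361} - \frac{84051}{26888} = - \frac{31080115811}{9931378568}$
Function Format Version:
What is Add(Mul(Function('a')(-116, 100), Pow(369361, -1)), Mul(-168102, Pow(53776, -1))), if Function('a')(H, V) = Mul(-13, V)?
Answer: Rational(-31080115811, 9931378568) ≈ -3.1295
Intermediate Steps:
Add(Mul(Function('a')(-116, 100), Pow(369361, -1)), Mul(-168102, Pow(53776, -1))) = Add(Mul(Mul(-13, 100), Pow(369361, -1)), Mul(-168102, Pow(53776, -1))) = Add(Mul(-1300, Rational(1, 369361)), Mul(-168102, Rational(1, 53776))) = Add(Rational(-1300, 369361), Rational(-84051, 26888)) = Rational(-31080115811, 9931378568)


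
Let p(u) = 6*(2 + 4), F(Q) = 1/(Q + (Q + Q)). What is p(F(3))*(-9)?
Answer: -324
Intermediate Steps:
F(Q) = 1/(3*Q) (F(Q) = 1/(Q + 2*Q) = 1/(3*Q))
p(u) = 36 (p(u) = 6*6 = 36)
p(F(3))*(-9) = 36*(-9) = -324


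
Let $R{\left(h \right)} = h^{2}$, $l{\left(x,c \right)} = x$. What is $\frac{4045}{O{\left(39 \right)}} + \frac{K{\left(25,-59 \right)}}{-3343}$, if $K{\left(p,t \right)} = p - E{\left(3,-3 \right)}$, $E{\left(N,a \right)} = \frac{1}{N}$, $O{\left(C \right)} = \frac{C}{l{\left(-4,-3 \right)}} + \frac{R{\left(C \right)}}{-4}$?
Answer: $- \frac{902137}{86918} \approx -10.379$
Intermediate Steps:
$O{\left(C \right)} = - \frac{C}{4} - \frac{C^{2}}{4}$ ($O{\left(C \right)} = \frac{C}{-4} + \frac{C^{2}}{-4} = C \left(- \frac{1}{4}\right) + C^{2} \left(- \frac{1}{4}\right) = - \frac{C}{4} - \frac{C^{2}}{4}$)
$K{\left(p,t \right)} = - \frac{1}{3} + p$ ($K{\left(p,t \right)} = p - \frac{1}{3} = - \frac{1}{3} + p$)
$\frac{4045}{O{\left(39 \right)}} + \frac{K{\left(25,-59 \right)}}{-3343} = \frac{4045}{\frac{1}{4} \cdot 39 \left(-1 - 39\right)} + \frac{- \frac{1}{3} + 25}{-3343} = \frac{4045}{\frac{1}{4} \cdot 39 \left(-1 - 39\right)} + \frac{74}{3} \left(- \frac{1}{3343}\right) = \frac{4045}{\frac{1}{4} \cdot 39 \left(-40\right)} - \frac{74}{10029} = \frac{4045}{-390} - \frac{74}{10029} = 4045 \left(- \frac{1}{390}\right) - \frac{74}{10029} = - \frac{809}{78} - \frac{74}{10029} = - \frac{902137}{86918}$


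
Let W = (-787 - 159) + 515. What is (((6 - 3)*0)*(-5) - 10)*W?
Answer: 4310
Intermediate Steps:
W = -431 (W = -946 + 515 = -431)
(((6 - 3)*0)*(-5) - 10)*W = (((6 - 3)*0)*(-5) - 10)*(-431) = ((3*0)*(-5) - 10)*(-431) = (0*(-5) - 10)*(-431) = (0 - 10)*(-431) = -10*(-431) = 4310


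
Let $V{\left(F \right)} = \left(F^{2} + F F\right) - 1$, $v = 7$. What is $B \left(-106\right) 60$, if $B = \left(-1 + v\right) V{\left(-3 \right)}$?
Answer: $-648720$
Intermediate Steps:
$V{\left(F \right)} = -1 + 2 F^{2}$ ($V{\left(F \right)} = \left(F^{2} + F^{2}\right) - 1 = 2 F^{2} - 1 = -1 + 2 F^{2}$)
$B = 102$ ($B = \left(-1 + 7\right) \left(-1 + 2 \left(-3\right)^{2}\right) = 6 \left(-1 + 2 \cdot 9\right) = 6 \left(-1 + 18\right) = 6 \cdot 17 = 102$)
$B \left(-106\right) 60 = 102 \left(-106\right) 60 = \left(-10812\right) 60 = -648720$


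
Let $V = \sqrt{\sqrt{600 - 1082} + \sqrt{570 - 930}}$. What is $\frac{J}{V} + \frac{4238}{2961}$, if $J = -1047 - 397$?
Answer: $\frac{4238}{2961} + \frac{1444 i^{\frac{3}{2}}}{\sqrt{\sqrt{482} + 6 \sqrt{10}}} \approx -158.17 + 159.6 i$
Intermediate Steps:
$J = -1444$
$V = \sqrt{i \sqrt{482} + 6 i \sqrt{10}}$ ($V = \sqrt{\sqrt{-482} + \sqrt{-360}} = \sqrt{i \sqrt{482} + 6 i \sqrt{10}} \approx 4.5237 + 4.5237 i$)
$\frac{J}{V} + \frac{4238}{2961} = - \frac{1444}{\sqrt{i} \sqrt{\sqrt{482} + 6 \sqrt{10}}} + \frac{4238}{2961} = - 1444 \left(- \frac{i^{\frac{3}{2}}}{\sqrt{\sqrt{482} + 6 \sqrt{10}}}\right) + 4238 \cdot \frac{1}{2961} = \frac{1444 i^{\frac{3}{2}}}{\sqrt{\sqrt{482} + 6 \sqrt{10}}} + \frac{4238}{2961} = \frac{4238}{2961} + \frac{1444 i^{\frac{3}{2}}}{\sqrt{\sqrt{482} + 6 \sqrt{10}}}$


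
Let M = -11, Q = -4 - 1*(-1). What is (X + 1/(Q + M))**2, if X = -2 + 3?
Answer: 169/196 ≈ 0.86224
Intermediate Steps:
Q = -3 (Q = -4 + 1 = -3)
X = 1
(X + 1/(Q + M))**2 = (1 + 1/(-3 - 11))**2 = (1 + 1/(-14))**2 = (1 - 1/14)**2 = (13/14)**2 = 169/196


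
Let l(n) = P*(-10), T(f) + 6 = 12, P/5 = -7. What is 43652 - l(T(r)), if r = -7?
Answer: 43302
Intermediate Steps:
P = -35 (P = 5*(-7) = -35)
T(f) = 6 (T(f) = -6 + 12 = 6)
l(n) = 350 (l(n) = -35*(-10) = 350)
43652 - l(T(r)) = 43652 - 1*350 = 43652 - 350 = 43302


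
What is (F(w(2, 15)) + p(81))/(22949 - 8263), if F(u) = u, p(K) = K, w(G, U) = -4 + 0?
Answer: 11/2098 ≈ 0.0052431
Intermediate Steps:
w(G, U) = -4
(F(w(2, 15)) + p(81))/(22949 - 8263) = (-4 + 81)/(22949 - 8263) = 77/14686 = 77*(1/14686) = 11/2098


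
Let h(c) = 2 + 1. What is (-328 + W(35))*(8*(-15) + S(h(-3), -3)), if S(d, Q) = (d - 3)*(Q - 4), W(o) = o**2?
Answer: -107640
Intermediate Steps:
h(c) = 3
S(d, Q) = (-4 + Q)*(-3 + d) (S(d, Q) = (-3 + d)*(-4 + Q) = (-4 + Q)*(-3 + d))
(-328 + W(35))*(8*(-15) + S(h(-3), -3)) = (-328 + 35**2)*(8*(-15) + (12 - 4*3 - 3*(-3) - 3*3)) = (-328 + 1225)*(-120 + (12 - 12 + 9 - 9)) = 897*(-120 + 0) = 897*(-120) = -107640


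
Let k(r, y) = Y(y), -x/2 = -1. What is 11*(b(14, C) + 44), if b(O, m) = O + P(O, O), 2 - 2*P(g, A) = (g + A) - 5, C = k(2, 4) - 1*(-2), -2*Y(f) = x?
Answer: 1045/2 ≈ 522.50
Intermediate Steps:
x = 2 (x = -2*(-1) = 2)
Y(f) = -1 (Y(f) = -1/2*2 = -1)
k(r, y) = -1
C = 1 (C = -1 - 1*(-2) = -1 + 2 = 1)
P(g, A) = 7/2 - A/2 - g/2 (P(g, A) = 1 - ((g + A) - 5)/2 = 1 - ((A + g) - 5)/2 = 1 - (-5 + A + g)/2 = 1 + (5/2 - A/2 - g/2) = 7/2 - A/2 - g/2)
b(O, m) = 7/2 (b(O, m) = O + (7/2 - O/2 - O/2) = O + (7/2 - O) = 7/2)
11*(b(14, C) + 44) = 11*(7/2 + 44) = 11*(95/2) = 1045/2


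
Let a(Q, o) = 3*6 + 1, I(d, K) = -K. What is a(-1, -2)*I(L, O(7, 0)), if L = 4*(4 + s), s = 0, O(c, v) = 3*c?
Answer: -399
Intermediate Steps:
L = 16 (L = 4*(4 + 0) = 4*4 = 16)
a(Q, o) = 19 (a(Q, o) = 18 + 1 = 19)
a(-1, -2)*I(L, O(7, 0)) = 19*(-3*7) = 19*(-1*21) = 19*(-21) = -399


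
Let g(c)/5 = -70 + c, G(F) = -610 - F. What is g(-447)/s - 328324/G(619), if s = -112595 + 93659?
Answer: 6220320229/23272344 ≈ 267.28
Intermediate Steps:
s = -18936
g(c) = -350 + 5*c (g(c) = 5*(-70 + c) = -350 + 5*c)
g(-447)/s - 328324/G(619) = (-350 + 5*(-447))/(-18936) - 328324/(-610 - 1*619) = (-350 - 2235)*(-1/18936) - 328324/(-610 - 619) = -2585*(-1/18936) - 328324/(-1229) = 2585/18936 - 328324*(-1/1229) = 2585/18936 + 328324/1229 = 6220320229/23272344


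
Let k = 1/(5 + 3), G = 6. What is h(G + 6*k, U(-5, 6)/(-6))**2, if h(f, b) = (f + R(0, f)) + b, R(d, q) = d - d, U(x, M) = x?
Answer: 8281/144 ≈ 57.507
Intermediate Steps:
R(d, q) = 0
k = 1/8 ≈ 0.12500
h(f, b) = b + f (h(f, b) = (f + 0) + b = f + b = b + f)
h(G + 6*k, U(-5, 6)/(-6))**2 = (-5/(-6) + (6 + 6*(1/8)))**2 = (-5*(-1/6) + (6 + 3/4))**2 = (5/6 + 27/4)**2 = (91/12)**2 = 8281/144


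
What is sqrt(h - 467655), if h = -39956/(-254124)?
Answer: 2*I*sqrt(52431745730286)/21177 ≈ 683.85*I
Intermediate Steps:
h = 9989/63531 (h = -39956*(-1/254124) = 9989/63531 ≈ 0.15723)
sqrt(h - 467655) = sqrt(9989/63531 - 467655) = sqrt(-29710579816/63531) = 2*I*sqrt(52431745730286)/21177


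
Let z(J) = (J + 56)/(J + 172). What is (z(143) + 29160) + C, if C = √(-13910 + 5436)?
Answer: 9185599/315 + I*√8474 ≈ 29161.0 + 92.054*I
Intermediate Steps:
C = I*√8474 (C = √(-8474) = I*√8474 ≈ 92.054*I)
z(J) = (56 + J)/(172 + J)
(z(143) + 29160) + C = ((56 + 143)/(172 + 143) + 29160) + I*√8474 = (199/315 + 29160) + I*√8474 = 9185599/315 + I*√8474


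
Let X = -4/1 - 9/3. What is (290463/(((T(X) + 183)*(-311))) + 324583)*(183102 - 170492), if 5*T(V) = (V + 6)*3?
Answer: 193480848051335/47272 ≈ 4.0929e+9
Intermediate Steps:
X = -7 (X = -4*1 - 9*1/3 = -4 - 3 = -7)
T(V) = 18/5 + 3*V/5 (T(V) = ((V + 6)*3)/5 = ((6 + V)*3)/5 = (18 + 3*V)/5 = 18/5 + 3*V/5)
(290463/(((T(X) + 183)*(-311))) + 324583)*(183102 - 170492) = (290463/((((18/5 + (3/5)*(-7)) + 183)*(-311))) + 324583)*(183102 - 170492) = (290463/((((18/5 - 21/5) + 183)*(-311))) + 324583)*12610 = (290463/(((-3/5 + 183)*(-311))) + 324583)*12610 = (290463/(((912/5)*(-311))) + 324583)*12610 = (290463/(-283632/5) + 324583)*12610 = (290463*(-5/283632) + 324583)*12610 = (-484105/94544 + 324583)*12610 = (30686891047/94544)*12610 = 193480848051335/47272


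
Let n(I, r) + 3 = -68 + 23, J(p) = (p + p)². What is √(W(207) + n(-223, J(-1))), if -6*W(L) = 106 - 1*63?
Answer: I*√1986/6 ≈ 7.4274*I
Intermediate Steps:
J(p) = 4*p² (J(p) = (2*p)² = 4*p²)
W(L) = -43/6 (W(L) = -(106 - 1*63)/6 = -(106 - 63)/6 = -⅙*43 = -43/6)
n(I, r) = -48 (n(I, r) = -3 + (-68 + 23) = -3 - 45 = -48)
√(W(207) + n(-223, J(-1))) = √(-43/6 - 48) = √(-331/6) = I*√1986/6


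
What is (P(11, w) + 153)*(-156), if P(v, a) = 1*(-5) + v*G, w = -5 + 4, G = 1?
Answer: -24804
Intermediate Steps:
w = -1
P(v, a) = -5 + v (P(v, a) = 1*(-5) + v*1 = -5 + v)
(P(11, w) + 153)*(-156) = ((-5 + 11) + 153)*(-156) = (6 + 153)*(-156) = 159*(-156) = -24804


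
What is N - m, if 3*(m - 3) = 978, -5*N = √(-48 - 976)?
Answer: -329 - 32*I/5 ≈ -329.0 - 6.4*I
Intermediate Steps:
N = -32*I/5 (N = -√(-48 - 976)/5 = -32*I/5 ≈ -6.4*I)
m = 329 (m = 3 + (⅓)*978 = 3 + 326 = 329)
N - m = -32*I/5 - 1*329 = -32*I/5 - 329 = -329 - 32*I/5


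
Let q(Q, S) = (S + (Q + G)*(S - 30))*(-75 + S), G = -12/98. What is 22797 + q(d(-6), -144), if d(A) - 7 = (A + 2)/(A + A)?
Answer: 16126437/49 ≈ 3.2911e+5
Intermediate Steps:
G = -6/49 (G = -12*1/98 = -6/49 ≈ -0.12245)
d(A) = 7 + (2 + A)/(2*A) (d(A) = 7 + (A + 2)/(A + A) = 7 + (2 + A)/((2*A)) = 7 + (2 + A)*(1/(2*A)) = 7 + (2 + A)/(2*A))
q(Q, S) = (-75 + S)*(S + (-30 + S)*(-6/49 + Q)) (q(Q, S) = (S + (Q - 6/49)*(S - 30))*(-75 + S) = (S + (-6/49 + Q)*(-30 + S))*(-75 + S) = (S + (-30 + S)*(-6/49 + Q))*(-75 + S) = (-75 + S)*(S + (-30 + S)*(-6/49 + Q)))
22797 + q(d(-6), -144) = 22797 + (-13500/49 + 2250*(15/2 + 1/(-6)) - 435/7*(-144) + (43/49)*(-144)**2 + (15/2 + 1/(-6))*(-144)**2 - 105*(15/2 + 1/(-6))*(-144)) = 22797 + (-13500/49 + 2250*(15/2 - 1/6) + 62640/7 + (43/49)*20736 + (15/2 - 1/6)*20736 - 105*(15/2 - 1/6)*(-144)) = 22797 + (-13500/49 + 2250*(22/3) + 62640/7 + 891648/49 + (22/3)*20736 - 105*22/3*(-144)) = 22797 + (-13500/49 + 16500 + 62640/7 + 891648/49 + 152064 + 110880) = 22797 + 15009384/49 = 16126437/49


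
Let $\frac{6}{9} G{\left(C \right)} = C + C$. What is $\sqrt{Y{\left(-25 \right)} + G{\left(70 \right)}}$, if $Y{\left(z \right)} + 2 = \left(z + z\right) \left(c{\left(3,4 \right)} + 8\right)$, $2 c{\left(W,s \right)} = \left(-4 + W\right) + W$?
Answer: $11 i \sqrt{2} \approx 15.556 i$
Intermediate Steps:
$G{\left(C \right)} = 3 C$ ($G{\left(C \right)} = \frac{3 \left(C + C\right)}{2} = \frac{3 \cdot 2 C}{2} = 3 C$)
$c{\left(W,s \right)} = -2 + W$ ($c{\left(W,s \right)} = \frac{\left(-4 + W\right) + W}{2} = \frac{-4 + 2 W}{2} = -2 + W$)
$Y{\left(z \right)} = -2 + 18 z$ ($Y{\left(z \right)} = -2 + \left(z + z\right) \left(\left(-2 + 3\right) + 8\right) = -2 + 2 z \left(1 + 8\right) = -2 + 2 z 9 = -2 + 18 z$)
$\sqrt{Y{\left(-25 \right)} + G{\left(70 \right)}} = \sqrt{\left(-2 + 18 \left(-25\right)\right) + 3 \cdot 70} = \sqrt{\left(-2 - 450\right) + 210} = \sqrt{-452 + 210} = \sqrt{-242} = 11 i \sqrt{2}$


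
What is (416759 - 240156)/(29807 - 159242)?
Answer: -176603/129435 ≈ -1.3644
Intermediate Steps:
(416759 - 240156)/(29807 - 159242) = 176603/(-129435) = 176603*(-1/129435) = -176603/129435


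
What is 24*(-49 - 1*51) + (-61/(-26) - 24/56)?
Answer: -436451/182 ≈ -2398.1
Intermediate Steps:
24*(-49 - 1*51) + (-61/(-26) - 24/56) = 24*(-49 - 51) + (-61*(-1/26) - 24*1/56) = 24*(-100) + (61/26 - 3/7) = -2400 + 349/182 = -436451/182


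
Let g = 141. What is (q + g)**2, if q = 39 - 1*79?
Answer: 10201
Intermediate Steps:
q = -40 (q = 39 - 79 = -40)
(q + g)**2 = (-40 + 141)**2 = 101**2 = 10201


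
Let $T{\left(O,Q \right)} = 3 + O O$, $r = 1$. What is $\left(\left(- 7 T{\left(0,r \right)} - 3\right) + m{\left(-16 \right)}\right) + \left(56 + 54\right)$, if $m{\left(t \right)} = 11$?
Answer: $97$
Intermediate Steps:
$T{\left(O,Q \right)} = 3 + O^{2}$
$\left(\left(- 7 T{\left(0,r \right)} - 3\right) + m{\left(-16 \right)}\right) + \left(56 + 54\right) = \left(\left(- 7 \left(3 + 0^{2}\right) - 3\right) + 11\right) + \left(56 + 54\right) = \left(\left(- 7 \left(3 + 0\right) - 3\right) + 11\right) + 110 = \left(\left(\left(-7\right) 3 - 3\right) + 11\right) + 110 = \left(\left(-21 - 3\right) + 11\right) + 110 = \left(-24 + 11\right) + 110 = -13 + 110 = 97$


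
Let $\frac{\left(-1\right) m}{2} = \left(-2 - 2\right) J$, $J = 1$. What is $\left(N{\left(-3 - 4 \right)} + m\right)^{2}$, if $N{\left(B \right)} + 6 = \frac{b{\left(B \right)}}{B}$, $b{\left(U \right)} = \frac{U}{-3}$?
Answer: $\frac{25}{9} \approx 2.7778$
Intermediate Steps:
$b{\left(U \right)} = - \frac{U}{3}$ ($b{\left(U \right)} = U \left(- \frac{1}{3}\right) = - \frac{U}{3}$)
$N{\left(B \right)} = - \frac{19}{3}$ ($N{\left(B \right)} = -6 + \frac{\left(- \frac{1}{3}\right) B}{B} = -6 - \frac{1}{3} = - \frac{19}{3}$)
$m = 8$ ($m = - 2 \left(-2 - 2\right) 1 = - 2 \left(\left(-4\right) 1\right) = \left(-2\right) \left(-4\right) = 8$)
$\left(N{\left(-3 - 4 \right)} + m\right)^{2} = \left(- \frac{19}{3} + 8\right)^{2} = \left(\frac{5}{3}\right)^{2} = \frac{25}{9}$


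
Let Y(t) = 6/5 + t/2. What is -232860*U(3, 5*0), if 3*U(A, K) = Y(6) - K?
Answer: -326004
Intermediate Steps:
Y(t) = 6/5 + t/2 (Y(t) = 6*(⅕) + t*(½) = 6/5 + t/2)
U(A, K) = 7/5 - K/3 (U(A, K) = ((6/5 + (½)*6) - K)/3 = ((6/5 + 3) - K)/3 = (21/5 - K)/3 = 7/5 - K/3)
-232860*U(3, 5*0) = -232860*(7/5 - 5*0/3) = -232860*(7/5 - ⅓*0) = -232860*(7/5 + 0) = -232860*7/5 = -326004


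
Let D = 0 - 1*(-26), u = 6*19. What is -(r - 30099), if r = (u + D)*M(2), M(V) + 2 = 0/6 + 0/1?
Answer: 30379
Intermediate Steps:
M(V) = -2 (M(V) = -2 + (0/6 + 0/1) = -2 + (0*(1/6) + 0*1) = -2 + (0 + 0) = -2 + 0 = -2)
u = 114
D = 26 (D = 0 + 26 = 26)
r = -280 (r = (114 + 26)*(-2) = 140*(-2) = -280)
-(r - 30099) = -(-280 - 30099) = -1*(-30379) = 30379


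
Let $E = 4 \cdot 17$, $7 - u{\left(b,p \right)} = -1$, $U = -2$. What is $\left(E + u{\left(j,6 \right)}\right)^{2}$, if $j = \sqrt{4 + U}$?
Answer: $5776$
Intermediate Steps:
$j = \sqrt{2}$ ($j = \sqrt{4 - 2} = \sqrt{2} \approx 1.4142$)
$u{\left(b,p \right)} = 8$ ($u{\left(b,p \right)} = 7 - -1 = 7 + 1 = 8$)
$E = 68$
$\left(E + u{\left(j,6 \right)}\right)^{2} = \left(68 + 8\right)^{2} = 76^{2} = 5776$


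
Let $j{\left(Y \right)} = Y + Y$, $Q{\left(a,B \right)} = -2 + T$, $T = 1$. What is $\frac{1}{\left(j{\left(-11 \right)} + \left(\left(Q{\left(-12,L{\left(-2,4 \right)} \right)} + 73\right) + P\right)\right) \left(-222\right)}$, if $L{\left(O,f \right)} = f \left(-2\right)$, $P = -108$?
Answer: $\frac{1}{12876} \approx 7.7664 \cdot 10^{-5}$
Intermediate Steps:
$L{\left(O,f \right)} = - 2 f$
$Q{\left(a,B \right)} = -1$ ($Q{\left(a,B \right)} = -2 + 1 = -1$)
$j{\left(Y \right)} = 2 Y$
$\frac{1}{\left(j{\left(-11 \right)} + \left(\left(Q{\left(-12,L{\left(-2,4 \right)} \right)} + 73\right) + P\right)\right) \left(-222\right)} = \frac{1}{\left(2 \left(-11\right) + \left(\left(-1 + 73\right) - 108\right)\right) \left(-222\right)} = \frac{1}{\left(-22 + \left(72 - 108\right)\right) \left(-222\right)} = \frac{1}{\left(-22 - 36\right) \left(-222\right)} = \frac{1}{\left(-58\right) \left(-222\right)} = \frac{1}{12876}$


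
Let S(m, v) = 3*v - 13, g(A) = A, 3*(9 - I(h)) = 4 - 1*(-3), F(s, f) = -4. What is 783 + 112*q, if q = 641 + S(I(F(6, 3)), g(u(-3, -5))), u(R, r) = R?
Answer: 70111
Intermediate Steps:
I(h) = 20/3 (I(h) = 9 - (4 - 1*(-3))/3 = 9 - (4 + 3)/3 = 9 - ⅓*7 = 9 - 7/3 = 20/3)
S(m, v) = -13 + 3*v
q = 619 (q = 641 + (-13 + 3*(-3)) = 641 + (-13 - 9) = 641 - 22 = 619)
783 + 112*q = 783 + 112*619 = 783 + 69328 = 70111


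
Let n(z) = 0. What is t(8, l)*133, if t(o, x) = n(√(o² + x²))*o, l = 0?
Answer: 0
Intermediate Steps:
t(o, x) = 0 (t(o, x) = 0*o = 0)
t(8, l)*133 = 0*133 = 0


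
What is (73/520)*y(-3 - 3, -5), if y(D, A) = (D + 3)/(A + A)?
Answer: 219/5200 ≈ 0.042115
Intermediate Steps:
y(D, A) = (3 + D)/(2*A) (y(D, A) = (3 + D)/((2*A)) = (3 + D)*(1/(2*A)) = (3 + D)/(2*A))
(73/520)*y(-3 - 3, -5) = (73/520)*((½)*(3 + (-3 - 3))/(-5)) = (73*(1/520))*((½)*(-⅕)*(3 - 6)) = 73*((½)*(-⅕)*(-3))/520 = (73/520)*(3/10) = 219/5200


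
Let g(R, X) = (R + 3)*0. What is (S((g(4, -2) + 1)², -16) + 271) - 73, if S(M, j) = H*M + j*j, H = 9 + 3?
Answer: 466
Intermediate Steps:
g(R, X) = 0 (g(R, X) = (3 + R)*0 = 0)
H = 12
S(M, j) = j² + 12*M (S(M, j) = 12*M + j*j = 12*M + j² = j² + 12*M)
(S((g(4, -2) + 1)², -16) + 271) - 73 = (((-16)² + 12*(0 + 1)²) + 271) - 73 = ((256 + 12*1²) + 271) - 73 = ((256 + 12*1) + 271) - 73 = ((256 + 12) + 271) - 73 = (268 + 271) - 73 = 539 - 73 = 466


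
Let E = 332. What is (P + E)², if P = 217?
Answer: 301401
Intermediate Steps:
(P + E)² = (217 + 332)² = 549² = 301401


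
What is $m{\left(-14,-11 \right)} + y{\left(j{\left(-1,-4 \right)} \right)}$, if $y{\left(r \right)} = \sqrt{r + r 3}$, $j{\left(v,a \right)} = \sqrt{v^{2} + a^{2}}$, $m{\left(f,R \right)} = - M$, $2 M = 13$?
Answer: $- \frac{13}{2} + 2 \sqrt[4]{17} \approx -2.4389$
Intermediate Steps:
$M = \frac{13}{2}$ ($M = \frac{1}{2} \cdot 13 = \frac{13}{2} \approx 6.5$)
$m{\left(f,R \right)} = - \frac{13}{2}$ ($m{\left(f,R \right)} = \left(-1\right) \frac{13}{2} = - \frac{13}{2}$)
$j{\left(v,a \right)} = \sqrt{a^{2} + v^{2}}$
$y{\left(r \right)} = 2 \sqrt{r}$ ($y{\left(r \right)} = \sqrt{r + 3 r} = \sqrt{4 r} = 2 \sqrt{r}$)
$m{\left(-14,-11 \right)} + y{\left(j{\left(-1,-4 \right)} \right)} = - \frac{13}{2} + 2 \sqrt{\sqrt{\left(-4\right)^{2} + \left(-1\right)^{2}}} = - \frac{13}{2} + 2 \sqrt{\sqrt{16 + 1}} = - \frac{13}{2} + 2 \sqrt{\sqrt{17}} = - \frac{13}{2} + 2 \sqrt[4]{17}$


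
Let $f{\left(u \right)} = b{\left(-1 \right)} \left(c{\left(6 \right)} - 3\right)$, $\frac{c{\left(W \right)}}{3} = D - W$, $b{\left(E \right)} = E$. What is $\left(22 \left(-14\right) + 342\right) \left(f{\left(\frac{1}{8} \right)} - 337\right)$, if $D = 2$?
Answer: $-10948$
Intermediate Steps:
$c{\left(W \right)} = 6 - 3 W$ ($c{\left(W \right)} = 3 \left(2 - W\right) = 6 - 3 W$)
$f{\left(u \right)} = 15$ ($f{\left(u \right)} = - (\left(6 - 18\right) - 3) = - (-12 - 3) = \left(-1\right) \left(-15\right) = 15$)
$\left(22 \left(-14\right) + 342\right) \left(f{\left(\frac{1}{8} \right)} - 337\right) = \left(22 \left(-14\right) + 342\right) \left(15 - 337\right) = \left(-308 + 342\right) \left(-322\right) = 34 \left(-322\right) = -10948$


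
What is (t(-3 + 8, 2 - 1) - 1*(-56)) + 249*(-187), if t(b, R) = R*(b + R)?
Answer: -46501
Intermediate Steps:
t(b, R) = R*(R + b)
(t(-3 + 8, 2 - 1) - 1*(-56)) + 249*(-187) = ((2 - 1)*((2 - 1) + (-3 + 8)) - 1*(-56)) + 249*(-187) = (1*(1 + 5) + 56) - 46563 = (1*6 + 56) - 46563 = (6 + 56) - 46563 = 62 - 46563 = -46501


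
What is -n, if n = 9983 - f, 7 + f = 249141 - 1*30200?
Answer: 208951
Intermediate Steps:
f = 218934 (f = -7 + (249141 - 1*30200) = -7 + (249141 - 30200) = -7 + 218941 = 218934)
n = -208951 (n = 9983 - 1*218934 = 9983 - 218934 = -208951)
-n = -1*(-208951) = 208951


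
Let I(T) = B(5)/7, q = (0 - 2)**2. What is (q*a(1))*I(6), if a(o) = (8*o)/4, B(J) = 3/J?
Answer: 24/35 ≈ 0.68571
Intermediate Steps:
q = 4 (q = (-2)**2 = 4)
I(T) = 3/35 (I(T) = (3/5)/7 = (3*(1/5))*(1/7) = (3/5)*(1/7) = 3/35)
a(o) = 2*o (a(o) = (8*o)*(1/4) = 2*o)
(q*a(1))*I(6) = (4*(2*1))*(3/35) = (4*2)*(3/35) = 8*(3/35) = 24/35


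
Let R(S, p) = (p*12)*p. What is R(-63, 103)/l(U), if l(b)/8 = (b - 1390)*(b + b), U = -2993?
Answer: 10609/17491092 ≈ 0.00060654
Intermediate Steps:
l(b) = 16*b*(-1390 + b) (l(b) = 8*((b - 1390)*(b + b)) = 8*((-1390 + b)*(2*b)) = 8*(2*b*(-1390 + b)) = 16*b*(-1390 + b))
R(S, p) = 12*p² (R(S, p) = (12*p)*p = 12*p²)
R(-63, 103)/l(U) = (12*103²)/((16*(-2993)*(-1390 - 2993))) = (12*10609)/((16*(-2993)*(-4383))) = 127308/209893104 = 127308*(1/209893104) = 10609/17491092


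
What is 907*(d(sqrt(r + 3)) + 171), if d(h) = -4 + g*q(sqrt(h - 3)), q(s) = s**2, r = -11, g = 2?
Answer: 146027 + 3628*I*sqrt(2) ≈ 1.4603e+5 + 5130.8*I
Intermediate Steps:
d(h) = -10 + 2*h (d(h) = -4 + 2*(sqrt(h - 3))**2 = -4 + 2*(sqrt(-3 + h))**2 = -4 + 2*(-3 + h) = -4 + (-6 + 2*h) = -10 + 2*h)
907*(d(sqrt(r + 3)) + 171) = 907*((-10 + 2*sqrt(-11 + 3)) + 171) = 907*((-10 + 2*sqrt(-8)) + 171) = 907*((-10 + 2*(2*I*sqrt(2))) + 171) = 907*((-10 + 4*I*sqrt(2)) + 171) = 907*(161 + 4*I*sqrt(2)) = 146027 + 3628*I*sqrt(2)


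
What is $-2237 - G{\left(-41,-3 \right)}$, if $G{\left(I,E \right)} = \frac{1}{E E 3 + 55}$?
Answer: $- \frac{183435}{82} \approx -2237.0$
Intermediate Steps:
$G{\left(I,E \right)} = \frac{1}{55 + 3 E^{2}}$ ($G{\left(I,E \right)} = \frac{1}{E^{2} \cdot 3 + 55} = \frac{1}{3 E^{2} + 55} = \frac{1}{55 + 3 E^{2}}$)
$-2237 - G{\left(-41,-3 \right)} = -2237 - \frac{1}{55 + 3 \left(-3\right)^{2}} = -2237 - \frac{1}{55 + 3 \cdot 9} = -2237 - \frac{1}{55 + 27} = -2237 - \frac{1}{82} = - \frac{183435}{82}$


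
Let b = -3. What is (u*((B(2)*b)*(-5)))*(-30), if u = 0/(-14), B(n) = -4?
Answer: 0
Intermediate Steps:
u = 0 (u = 0*(-1/14) = 0)
(u*((B(2)*b)*(-5)))*(-30) = (0*(-4*(-3)*(-5)))*(-30) = (0*(12*(-5)))*(-30) = (0*(-60))*(-30) = 0*(-30) = 0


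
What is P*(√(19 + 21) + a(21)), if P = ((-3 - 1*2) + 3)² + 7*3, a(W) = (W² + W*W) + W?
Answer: 22575 + 50*√10 ≈ 22733.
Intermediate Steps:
a(W) = W + 2*W² (a(W) = (W² + W²) + W = 2*W² + W = W + 2*W²)
P = 25 (P = ((-3 - 2) + 3)² + 21 = (-5 + 3)² + 21 = (-2)² + 21 = 4 + 21 = 25)
P*(√(19 + 21) + a(21)) = 25*(√(19 + 21) + 21*(1 + 2*21)) = 25*(√40 + 21*(1 + 42)) = 25*(2*√10 + 21*43) = 25*(2*√10 + 903) = 25*(903 + 2*√10) = 22575 + 50*√10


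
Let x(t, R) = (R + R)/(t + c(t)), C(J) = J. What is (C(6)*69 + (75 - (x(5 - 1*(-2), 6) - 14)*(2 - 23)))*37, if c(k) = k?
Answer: 7881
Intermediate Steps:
x(t, R) = R/t (x(t, R) = (R + R)/(t + t) = (2*R)/((2*t)) = (2*R)*(1/(2*t)) = R/t)
(C(6)*69 + (75 - (x(5 - 1*(-2), 6) - 14)*(2 - 23)))*37 = (6*69 + (75 - (6/(5 - 1*(-2)) - 14)*(2 - 23)))*37 = (414 + (75 - (6/(5 + 2) - 14)*(-21)))*37 = (414 + (75 - (6/7 - 14)*(-21)))*37 = (414 + (75 - (-92)*(-21)/7))*37 = (414 + (75 - 1*276))*37 = (414 + (75 - 276))*37 = (414 - 201)*37 = 213*37 = 7881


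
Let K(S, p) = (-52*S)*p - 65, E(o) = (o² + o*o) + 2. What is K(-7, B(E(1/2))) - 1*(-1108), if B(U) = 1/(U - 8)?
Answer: 10745/11 ≈ 976.82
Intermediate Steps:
E(o) = 2 + 2*o² (E(o) = (o² + o²) + 2 = 2*o² + 2 = 2 + 2*o²)
B(U) = 1/(-8 + U)
K(S, p) = -65 - 52*S*p (K(S, p) = -52*S*p - 65 = -65 - 52*S*p)
K(-7, B(E(1/2))) - 1*(-1108) = (-65 - 52*(-7)/(-8 + (2 + 2*(1/2)²))) - 1*(-1108) = (-65 - 52*(-7)/(-8 + (2 + 2*(½)²))) + 1108 = (-65 - 52*(-7)/(-8 + (2 + 2*(¼)))) + 1108 = (-65 - 52*(-7)/(-8 + (2 + ½))) + 1108 = (-65 - 52*(-7)/(-8 + 5/2)) + 1108 = (-65 - 52*(-7)/(-11/2)) + 1108 = (-65 - 52*(-7)*(-2/11)) + 1108 = (-65 - 728/11) + 1108 = -1443/11 + 1108 = 10745/11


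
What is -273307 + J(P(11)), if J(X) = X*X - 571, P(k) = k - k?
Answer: -273878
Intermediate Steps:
P(k) = 0
J(X) = -571 + X² (J(X) = X² - 571 = -571 + X²)
-273307 + J(P(11)) = -273307 + (-571 + 0²) = -273307 + (-571 + 0) = -273307 - 571 = -273878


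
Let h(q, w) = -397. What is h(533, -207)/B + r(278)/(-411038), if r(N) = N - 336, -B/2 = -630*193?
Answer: -74538823/49978110420 ≈ -0.0014914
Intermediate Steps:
B = 243180 (B = -(-1260)*193 = -2*(-121590) = 243180)
r(N) = -336 + N
h(533, -207)/B + r(278)/(-411038) = -397/243180 + (-336 + 278)/(-411038) = -397*1/243180 - 58*(-1/411038) = -397/243180 + 29/205519 = -74538823/49978110420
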